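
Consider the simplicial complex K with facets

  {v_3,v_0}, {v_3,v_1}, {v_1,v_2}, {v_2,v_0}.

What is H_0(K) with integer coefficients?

Order the vertices as v_0 < v_1 < v_2 < v_3. Listing each simplex with vertices in this order, K has dimension 1 with simplices:

  0-simplices (4): [v_0], [v_1], [v_2], [v_3]
  1-simplices (4): [v_0,v_2], [v_0,v_3], [v_1,v_2], [v_1,v_3]

giving chain groups C_0 ≅ Z^4, C_1 ≅ Z^4.

The boundary map ∂_1: C_1 → C_0 sends each edge [p,q] (with p < q) to q − p.
This gives a 4×4 integer matrix of rank 3; reducing to Smith normal form yields diagonal entries (1,1,1).

Computing H_k = (kernel of ∂_k) / (image of ∂_{k+1}):

  H_0: rank C_0 − rank ∂_1 = 4 − 3 = 1, and the invariant factors of ∂_1 are all 1, so H_0 ≅ Z.

H_0 = Z.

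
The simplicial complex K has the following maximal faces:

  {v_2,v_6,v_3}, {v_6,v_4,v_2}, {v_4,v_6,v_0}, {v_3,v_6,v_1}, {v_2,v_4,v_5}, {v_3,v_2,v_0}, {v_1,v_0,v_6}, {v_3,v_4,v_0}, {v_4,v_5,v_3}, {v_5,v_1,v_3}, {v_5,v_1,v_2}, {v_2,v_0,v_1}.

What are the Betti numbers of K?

b_0 = 1, b_1 = 0, b_2 = 0.

K has 7 vertices, 18 edges, 12 triangles.
rank ∂_0 = 0, rank ∂_1 = 6 ⇒ b_0 = 7 − 0 − 6 = 1; all invariant factors of ∂_1 are 1 so no torsion. So H_0 ≅ Z.
rank ∂_1 = 6, rank ∂_2 = 12 ⇒ b_1 = 18 − 6 − 12 = 0; ∂_2 has invariant factor(s) [2] giving torsion. So H_1 ≅ Z/2.
rank ∂_2 = 12, rank ∂_3 = 0 ⇒ b_2 = 12 − 12 − 0 = 0. So H_2 ≅ 0.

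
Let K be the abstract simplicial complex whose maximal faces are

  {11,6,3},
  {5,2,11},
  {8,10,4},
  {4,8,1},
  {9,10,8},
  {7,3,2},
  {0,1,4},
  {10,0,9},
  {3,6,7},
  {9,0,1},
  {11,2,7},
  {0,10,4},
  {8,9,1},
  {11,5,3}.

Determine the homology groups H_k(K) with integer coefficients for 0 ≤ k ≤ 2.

H_0 ≅ Z^2,  H_1 ≅ Z,  H_2 ≅ Z.

We work with the vertex ordering 0 < 1 < 2 < 3 < 4 < 5 < 6 < 7 < 8 < 9 < 10 < 11. The simplices of K, each written with vertices in increasing order, are:

  0-simplices (12): [0], [1], [2], [3], [4], [5], [6], [7], [8], [9], [10], [11]
  1-simplices (24): (24 of them)
  2-simplices (14): [0,1,4], [0,1,9], [0,4,10], [0,9,10], [1,4,8], [1,8,9], [2,3,7], [2,5,11], [2,7,11], [3,5,11], [3,6,7], [3,6,11], [4,8,10], [8,9,10]

giving chain groups C_0 ≅ Z^12, C_1 ≅ Z^24, C_2 ≅ Z^14.

The boundary map ∂_1: C_1 → C_0 sends each edge [p,q] (with p < q) to q − p.
The 12×24 boundary matrix has rank 10 and Smith normal form diag(1,1,1,1,1,1,1,1,1,1).

∂_2: C_2 → C_1 acts by ∂[p,q,r] = [q,r] − [p,r] + [p,q]. For instance
  ∂[3,5,11] = [5,11] − [3,11] + [3,5],
  ∂[3,6,11] = [6,11] − [3,11] + [3,6].
As a 24×14 matrix over Z this has rank 13, with invariant factors (1,1,1,1,1,1,1,1,1,1,1,1,1).

Now H_k = ker ∂_k / im ∂_{k+1}, so:

  H_0: rank C_0 − rank ∂_1 = 12 − 10 = 2, and the invariant factors of ∂_1 are all 1, so H_0 ≅ Z^2.
  H_1: rank ker ∂_1 − rank ∂_2 = (24 − 10) − 13 = 1, and the invariant factors of ∂_2 are all 1, so H_1 ≅ Z.
  H_2: rank ker ∂_2 − rank ∂_3 = (14 − 13) − 0 = 1, and there is no ∂_3, so H_2 ≅ Z.

As a check, the Euler characteristic is 12 − 24 + 14 = 2, which agrees with 2 − 1 + 1 = 2.
(K is a triangulation of the disjoint union of the cylinder S^1 x I and the 2-sphere S^2.)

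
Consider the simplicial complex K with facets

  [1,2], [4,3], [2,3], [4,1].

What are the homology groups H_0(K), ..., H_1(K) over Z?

Fix the vertex order 1 < 2 < 3 < 4 and write every simplex with vertices in increasing order. Then dim K = 1 and the simplices of K are:

  0-simplices (4): [1], [2], [3], [4]
  1-simplices (4): [1,2], [1,4], [2,3], [3,4]

so the chain groups are C_0 ≅ Z^4, C_1 ≅ Z^4.

∂_1: C_1 → C_0 maps an edge to its endpoints' difference, ∂[p,q] = q − p.
The resulting 4×4 matrix has rank 3, and its Smith normal form has invariant factors (1,1,1).

Now H_k = ker ∂_k / im ∂_{k+1}, so:

  H_0: rank C_0 − rank ∂_1 = 4 − 3 = 1, and the invariant factors of ∂_1 are all 1, so H_0 ≅ Z.
  H_1: rank ker ∂_1 − rank ∂_2 = (4 − 3) − 0 = 1, and there is no ∂_2, so H_1 ≅ Z.

As a check, the Euler characteristic is 4 − 4 = 0, which agrees with 1 − 1 = 0.
(K is a triangulation of the circle S^1.)

H_0 ≅ Z,  H_1 ≅ Z.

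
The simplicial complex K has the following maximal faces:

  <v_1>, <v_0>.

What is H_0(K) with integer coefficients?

Take the total order v_0 < v_1 on the vertex set. Then K (dimension 0) consists of the simplices:

  0-simplices (2): [v_0], [v_1]

so the chain groups are C_0 ≅ Z^2.

Reading off H_k = ker ∂_k / im ∂_{k+1}:

  H_0: rank C_0 − rank ∂_1 = 2 − 0 = 2, and there is no ∂_1, so H_0 ≅ Z^2.

(K is a triangulation of a set of 2 points.)

H_0 = Z^2.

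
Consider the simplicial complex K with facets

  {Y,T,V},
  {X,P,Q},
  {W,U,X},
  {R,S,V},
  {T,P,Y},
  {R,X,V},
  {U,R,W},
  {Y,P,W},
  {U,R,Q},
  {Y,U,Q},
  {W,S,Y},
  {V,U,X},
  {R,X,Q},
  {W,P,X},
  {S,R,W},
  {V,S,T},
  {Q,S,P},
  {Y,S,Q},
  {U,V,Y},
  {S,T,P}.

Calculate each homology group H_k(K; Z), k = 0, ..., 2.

Order the vertices as P < Q < R < S < T < U < V < W < X < Y. Listing each simplex with vertices in this order, K has dimension 2 with simplices:

  0-simplices (10): P, Q, R, S, T, U, V, W, X, Y
  1-simplices (30): PQ, PS, PT, PW, PX, PY, QR, QS, QU, QX, QY, RS, RU, RV, RW, RX, ST, SV, SW, SY, TV, TY, UV, UW, UX, UY, VX, VY, WX, WY
  2-simplices (20): PQS, PQX, PST, PTY, PWX, PWY, QRU, QRX, QSY, QUY, RSV, RSW, RUW, RVX, STV, SWY, TVY, UVX, UVY, UWX

so the chain groups are C_0 ≅ Z^10, C_1 ≅ Z^30, C_2 ≅ Z^20.

The boundary map ∂_1: C_1 → C_0 is given by ∂[p,q] = [q] − [p]. For instance
  ∂QX = X − Q.
The 10×30 boundary matrix has rank 9 and Smith normal form diag(1,1,1,1,1,1,1,1,1).

∂_2: C_2 → C_1 sends each 2-simplex [p,q,r] to [q,r] − [p,r] + [p,q]. For instance
  ∂STV = TV − SV + ST,
  ∂UWX = WX − UX + UW.
This gives a 30×20 integer matrix of rank 20; reducing to Smith normal form yields diagonal entries (1,1,1,1,1,1,1,1,1,1,1,1,1,1,1,1,1,1,1,2).

From H_k ≅ ker(∂_k) / im(∂_{k+1}) we obtain:

  H_0: rank C_0 − rank ∂_1 = 10 − 9 = 1, and the invariant factors of ∂_1 are all 1, so H_0 = Z.
  H_1: rank ker ∂_1 − rank ∂_2 = (30 − 9) − 20 = 1, and ∂_2 has invariant factor 2 > 1, so H_1 = Z ⊕ Z/2Z.
  H_2: rank ker ∂_2 − rank ∂_3 = (20 − 20) − 0 = 0, and there is no ∂_3, so H_2 = 0.

H_0 ≅ Z,  H_1 ≅ Z ⊕ Z/2Z,  H_2 = 0.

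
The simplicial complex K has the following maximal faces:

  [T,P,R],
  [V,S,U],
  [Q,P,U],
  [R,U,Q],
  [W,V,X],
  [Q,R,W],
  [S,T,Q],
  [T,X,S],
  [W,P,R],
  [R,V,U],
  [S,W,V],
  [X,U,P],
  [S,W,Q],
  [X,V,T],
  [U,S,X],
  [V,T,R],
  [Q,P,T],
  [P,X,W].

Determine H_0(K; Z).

We work with the vertex ordering P < Q < R < S < T < U < V < W < X. The simplices of K, each written with vertices in increasing order, are:

  0-simplices (9): P, Q, R, S, T, U, V, W, X
  1-simplices (27): PQ, PR, PT, PU, PW, PX, QR, QS, QT, QU, QW, RT, RU, RV, RW, ST, SU, SV, SW, SX, TV, TX, UV, UX, VW, VX, WX
  2-simplices (18): PQT, PQU, PRT, PRW, PUX, PWX, QRU, QRW, QST, QSW, RTV, RUV, STX, SUV, SUX, SVW, TVX, VWX

Hence C_0 ≅ Z^9, C_1 ≅ Z^27, C_2 ≅ Z^18.

Boundary ∂_1: C_1 → C_0 maps an edge to its endpoints' difference, ∂[p,q] = q − p. For instance
  ∂ST = T − S.
The resulting 9×27 matrix has rank 8, and its Smith normal form has invariant factors (1,1,1,1,1,1,1,1).

Boundary ∂_2: C_2 → C_1 maps a triangle to the signed sum of its edges. For instance
  ∂QSW = SW − QW + QS,
  ∂SUX = UX − SX + SU.
The 27×18 boundary matrix has rank 18 and Smith normal form diag(1,1,1,1,1,1,1,1,1,1,1,1,1,1,1,1,1,2).

Reading off H_k = ker ∂_k / im ∂_{k+1}:

  H_0: rank C_0 − rank ∂_1 = 9 − 8 = 1, and the invariant factors of ∂_1 are all 1, so H_0 ≅ Z.

H_0 ≅ Z.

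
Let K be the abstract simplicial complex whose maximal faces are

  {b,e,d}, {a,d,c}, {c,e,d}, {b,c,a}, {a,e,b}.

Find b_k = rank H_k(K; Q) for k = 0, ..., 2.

b_0 = 1, b_1 = 1, b_2 = 0.

Order the vertices as a < b < c < d < e. Listing each simplex with vertices in this order, K has dimension 2 with simplices:

  0-simplices (5): a, b, c, d, e
  1-simplices (10): ab, ac, ad, ae, bc, bd, be, cd, ce, de
  2-simplices (5): abc, abe, acd, bde, cde

giving chain groups C_0 ≅ Z^5, C_1 ≅ Z^10, C_2 ≅ Z^5.

The boundary map ∂_1: C_1 → C_0 is given by ∂[p,q] = [q] − [p]. For instance
  ∂be = e − b.
The resulting 5×10 matrix has rank 4, and its Smith normal form has invariant factors (1,1,1,1).

Boundary ∂_2: C_2 → C_1 acts by ∂[p,q,r] = [q,r] − [p,r] + [p,q]. For instance
  ∂cde = de − ce + cd,
  ∂bde = de − be + bd.
The resulting 10×5 matrix has rank 5, and its Smith normal form has invariant factors (1,1,1,1,1).

Now H_k = ker ∂_k / im ∂_{k+1}, so:

  H_0: rank C_0 − rank ∂_1 = 5 − 4 = 1, and the invariant factors of ∂_1 are all 1, so H_0 ≅ Z.
  H_1: rank ker ∂_1 − rank ∂_2 = (10 − 4) − 5 = 1, and the invariant factors of ∂_2 are all 1, so H_1 ≅ Z.
  H_2: rank ker ∂_2 − rank ∂_3 = (5 − 5) − 0 = 0, and there is no ∂_3, so H_2 ≅ 0.

Hence the Betti numbers are b_0 = 1, b_1 = 1, b_2 = 0.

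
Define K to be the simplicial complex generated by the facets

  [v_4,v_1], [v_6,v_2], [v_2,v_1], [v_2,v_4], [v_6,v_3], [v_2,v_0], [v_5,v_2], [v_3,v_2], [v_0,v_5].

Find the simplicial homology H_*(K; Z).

H_0 = Z,  H_1 = Z^3.

We work with the vertex ordering v_0 < v_1 < v_2 < v_3 < v_4 < v_5 < v_6. The simplices of K, each written with vertices in increasing order, are:

  0-simplices (7): [v_0], [v_1], [v_2], [v_3], [v_4], [v_5], [v_6]
  1-simplices (9): [v_0,v_2], [v_0,v_5], [v_1,v_2], [v_1,v_4], [v_2,v_3], [v_2,v_4], [v_2,v_5], [v_2,v_6], [v_3,v_6]

so the chain groups are C_0 ≅ Z^7, C_1 ≅ Z^9.

∂_1: C_1 → C_0 is given by ∂[p,q] = [q] − [p].
As a 7×9 matrix over Z this has rank 6, with invariant factors (1,1,1,1,1,1).

Reading off H_k = ker ∂_k / im ∂_{k+1}:

  H_0: rank C_0 − rank ∂_1 = 7 − 6 = 1, and the invariant factors of ∂_1 are all 1, so H_0 ≅ Z.
  H_1: rank ker ∂_1 − rank ∂_2 = (9 − 6) − 0 = 3, and there is no ∂_2, so H_1 ≅ Z^3.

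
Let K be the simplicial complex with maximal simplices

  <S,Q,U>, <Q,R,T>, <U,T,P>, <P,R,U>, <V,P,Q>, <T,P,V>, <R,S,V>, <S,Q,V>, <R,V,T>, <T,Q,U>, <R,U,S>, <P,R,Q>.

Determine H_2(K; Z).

H_2 = 0.

K has 7 vertices, 18 edges, 12 triangles.
rank ∂_2 = 12, rank ∂_3 = 0 ⇒ b_2 = 12 − 12 − 0 = 0. So H_2 ≅ 0.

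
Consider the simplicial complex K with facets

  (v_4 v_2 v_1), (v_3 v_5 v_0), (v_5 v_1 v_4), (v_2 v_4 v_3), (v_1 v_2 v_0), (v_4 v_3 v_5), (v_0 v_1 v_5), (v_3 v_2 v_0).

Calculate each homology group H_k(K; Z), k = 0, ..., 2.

Order the vertices as v_0 < v_1 < v_2 < v_3 < v_4 < v_5. Listing each simplex with vertices in this order, K has dimension 2 with simplices:

  0-simplices (6): [v_0], [v_1], [v_2], [v_3], [v_4], [v_5]
  1-simplices (12): [v_0,v_1], [v_0,v_2], [v_0,v_3], [v_0,v_5], [v_1,v_2], [v_1,v_4], [v_1,v_5], [v_2,v_3], [v_2,v_4], [v_3,v_4], [v_3,v_5], [v_4,v_5]
  2-simplices (8): [v_0,v_1,v_2], [v_0,v_1,v_5], [v_0,v_2,v_3], [v_0,v_3,v_5], [v_1,v_2,v_4], [v_1,v_4,v_5], [v_2,v_3,v_4], [v_3,v_4,v_5]

Hence C_0 ≅ Z^6, C_1 ≅ Z^12, C_2 ≅ Z^8.

Boundary ∂_1: C_1 → C_0 sends each edge [p,q] (with p < q) to q − p. For instance
  ∂[v_0,v_5] = [v_5] − [v_0].
As a 6×12 matrix over Z this has rank 5, with invariant factors (1,1,1,1,1).

The boundary map ∂_2: C_2 → C_1 maps a triangle to the signed sum of its edges. For instance
  ∂[v_0,v_3,v_5] = [v_3,v_5] − [v_0,v_5] + [v_0,v_3],
  ∂[v_3,v_4,v_5] = [v_4,v_5] − [v_3,v_5] + [v_3,v_4].
The 12×8 boundary matrix has rank 7 and Smith normal form diag(1,1,1,1,1,1,1).

Reading off H_k = ker ∂_k / im ∂_{k+1}:

  H_0: rank C_0 − rank ∂_1 = 6 − 5 = 1, and the invariant factors of ∂_1 are all 1, so H_0 ≅ Z.
  H_1: rank ker ∂_1 − rank ∂_2 = (12 − 5) − 7 = 0, and the invariant factors of ∂_2 are all 1, so H_1 ≅ 0.
  H_2: rank ker ∂_2 − rank ∂_3 = (8 − 7) − 0 = 1, and there is no ∂_3, so H_2 ≅ Z.

As a check, the Euler characteristic is 6 − 12 + 8 = 2, which agrees with 1 − 0 + 1 = 2.

H_0 = Z,  H_1 = 0,  H_2 = Z.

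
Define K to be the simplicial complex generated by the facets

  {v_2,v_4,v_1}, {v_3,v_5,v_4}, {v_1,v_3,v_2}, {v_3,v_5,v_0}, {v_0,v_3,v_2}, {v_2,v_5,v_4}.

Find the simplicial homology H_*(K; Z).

We work with the vertex ordering v_0 < v_1 < v_2 < v_3 < v_4 < v_5. The simplices of K, each written with vertices in increasing order, are:

  0-simplices (6): [v_0], [v_1], [v_2], [v_3], [v_4], [v_5]
  1-simplices (12): [v_0,v_2], [v_0,v_3], [v_0,v_5], [v_1,v_2], [v_1,v_3], [v_1,v_4], [v_2,v_3], [v_2,v_4], [v_2,v_5], [v_3,v_4], [v_3,v_5], [v_4,v_5]
  2-simplices (6): [v_0,v_2,v_3], [v_0,v_3,v_5], [v_1,v_2,v_3], [v_1,v_2,v_4], [v_2,v_4,v_5], [v_3,v_4,v_5]

so the chain groups are C_0 ≅ Z^6, C_1 ≅ Z^12, C_2 ≅ Z^6.

The boundary map ∂_1: C_1 → C_0 sends each edge [p,q] (with p < q) to q − p. For instance
  ∂[v_3,v_4] = [v_4] − [v_3].
This gives a 6×12 integer matrix of rank 5; reducing to Smith normal form yields diagonal entries (1,1,1,1,1).

Boundary ∂_2: C_2 → C_1 sends each 2-simplex [p,q,r] to [q,r] − [p,r] + [p,q]. For instance
  ∂[v_1,v_2,v_3] = [v_2,v_3] − [v_1,v_3] + [v_1,v_2],
  ∂[v_1,v_2,v_4] = [v_2,v_4] − [v_1,v_4] + [v_1,v_2].
This gives a 12×6 integer matrix of rank 6; reducing to Smith normal form yields diagonal entries (1,1,1,1,1,1).

From H_k ≅ ker(∂_k) / im(∂_{k+1}) we obtain:

  H_0: rank C_0 − rank ∂_1 = 6 − 5 = 1, and the invariant factors of ∂_1 are all 1, so H_0 ≅ Z.
  H_1: rank ker ∂_1 − rank ∂_2 = (12 − 5) − 6 = 1, and the invariant factors of ∂_2 are all 1, so H_1 ≅ Z.
  H_2: rank ker ∂_2 − rank ∂_3 = (6 − 6) − 0 = 0, and there is no ∂_3, so H_2 ≅ 0.

(K is a triangulation of the cylinder S^1 x I.)

H_0 ≅ Z,  H_1 ≅ Z,  H_2 = 0.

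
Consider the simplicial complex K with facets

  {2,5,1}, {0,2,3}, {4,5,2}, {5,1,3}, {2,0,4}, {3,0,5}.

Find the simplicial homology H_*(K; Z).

H_0 = Z,  H_1 = Z,  H_2 = 0.

K has 6 vertices, 12 edges, 6 triangles.
rank ∂_0 = 0, rank ∂_1 = 5 ⇒ b_0 = 6 − 0 − 5 = 1; all invariant factors of ∂_1 are 1 so no torsion. So H_0 = Z.
rank ∂_1 = 5, rank ∂_2 = 6 ⇒ b_1 = 12 − 5 − 6 = 1; all invariant factors of ∂_2 are 1 so no torsion. So H_1 = Z.
rank ∂_2 = 6, rank ∂_3 = 0 ⇒ b_2 = 6 − 6 − 0 = 0. So H_2 = 0.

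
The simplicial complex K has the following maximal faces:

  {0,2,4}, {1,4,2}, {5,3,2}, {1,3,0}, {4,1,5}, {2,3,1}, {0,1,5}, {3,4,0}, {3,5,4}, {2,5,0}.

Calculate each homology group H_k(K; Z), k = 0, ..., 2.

H_0 = Z,  H_1 = Z/2,  H_2 = 0.

Take the total order 0 < 1 < 2 < 3 < 4 < 5 on the vertex set. Then K (dimension 2) consists of the simplices:

  0-simplices (6): [0], [1], [2], [3], [4], [5]
  1-simplices (15): [0,1], [0,2], [0,3], [0,4], [0,5], [1,2], [1,3], [1,4], [1,5], [2,3], [2,4], [2,5], [3,4], [3,5], [4,5]
  2-simplices (10): [0,1,3], [0,1,5], [0,2,4], [0,2,5], [0,3,4], [1,2,3], [1,2,4], [1,4,5], [2,3,5], [3,4,5]

Hence C_0 ≅ Z^6, C_1 ≅ Z^15, C_2 ≅ Z^10.

Boundary ∂_1: C_1 → C_0 is given by ∂[p,q] = [q] − [p].
The resulting 6×15 matrix has rank 5, and its Smith normal form has invariant factors (1,1,1,1,1).

Boundary ∂_2: C_2 → C_1 sends each 2-simplex [p,q,r] to [q,r] − [p,r] + [p,q]. For instance
  ∂[1,2,3] = [2,3] − [1,3] + [1,2],
  ∂[0,3,4] = [3,4] − [0,4] + [0,3].
This gives a 15×10 integer matrix of rank 10; reducing to Smith normal form yields diagonal entries (1,1,1,1,1,1,1,1,1,2).

Reading off H_k = ker ∂_k / im ∂_{k+1}:

  H_0: rank C_0 − rank ∂_1 = 6 − 5 = 1, and the invariant factors of ∂_1 are all 1, so H_0 = Z.
  H_1: rank ker ∂_1 − rank ∂_2 = (15 − 5) − 10 = 0, and ∂_2 has invariant factor 2 > 1, so H_1 = Z/2.
  H_2: rank ker ∂_2 − rank ∂_3 = (10 − 10) − 0 = 0, and there is no ∂_3, so H_2 = 0.

As a check, the Euler characteristic is 6 − 15 + 10 = 1, which agrees with 1 − 0 + 0 = 1.
(K is a triangulation of the real projective plane RP^2.)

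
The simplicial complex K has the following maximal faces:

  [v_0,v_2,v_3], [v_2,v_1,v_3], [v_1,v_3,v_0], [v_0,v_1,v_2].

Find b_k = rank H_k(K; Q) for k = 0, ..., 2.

K has 4 vertices, 6 edges, 4 triangles.
rank ∂_0 = 0, rank ∂_1 = 3 ⇒ b_0 = 4 − 0 − 3 = 1; all invariant factors of ∂_1 are 1 so no torsion. So H_0 = Z.
rank ∂_1 = 3, rank ∂_2 = 3 ⇒ b_1 = 6 − 3 − 3 = 0; all invariant factors of ∂_2 are 1 so no torsion. So H_1 = 0.
rank ∂_2 = 3, rank ∂_3 = 0 ⇒ b_2 = 4 − 3 − 0 = 1. So H_2 = Z.

b_0 = 1, b_1 = 0, b_2 = 1.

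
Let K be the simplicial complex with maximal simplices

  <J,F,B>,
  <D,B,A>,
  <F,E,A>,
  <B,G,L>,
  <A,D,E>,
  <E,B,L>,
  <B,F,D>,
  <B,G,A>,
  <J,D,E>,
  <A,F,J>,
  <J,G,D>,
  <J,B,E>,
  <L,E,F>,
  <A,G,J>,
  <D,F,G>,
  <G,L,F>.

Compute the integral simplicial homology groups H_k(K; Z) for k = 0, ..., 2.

H_0 ≅ Z,  H_1 ≅ Z^2,  H_2 ≅ Z.

Order the vertices as A < B < D < E < F < G < J < L. Listing each simplex with vertices in this order, K has dimension 2 with simplices:

  0-simplices (8): A, B, D, E, F, G, J, L
  1-simplices (24): AB, AD, AE, AF, AG, AJ, BD, BE, BF, BG, BJ, BL, DE, DF, DG, DJ, EF, EJ, EL, FG, FJ, FL, GJ, GL
  2-simplices (16): ABD, ABG, ADE, AEF, AFJ, AGJ, BDF, BEJ, BEL, BFJ, BGL, DEJ, DFG, DGJ, EFL, FGL

Hence C_0 ≅ Z^8, C_1 ≅ Z^24, C_2 ≅ Z^16.

Boundary ∂_1: C_1 → C_0 is given by ∂[p,q] = [q] − [p]. For instance
  ∂AB = B − A.
The 8×24 boundary matrix has rank 7 and Smith normal form diag(1,1,1,1,1,1,1).

The boundary map ∂_2: C_2 → C_1 maps a triangle to the signed sum of its edges. For instance
  ∂EFL = FL − EL + EF,
  ∂AFJ = FJ − AJ + AF.
This gives a 24×16 integer matrix of rank 15; reducing to Smith normal form yields diagonal entries (1,1,1,1,1,1,1,1,1,1,1,1,1,1,1).

Computing H_k = (kernel of ∂_k) / (image of ∂_{k+1}):

  H_0: rank C_0 − rank ∂_1 = 8 − 7 = 1, and the invariant factors of ∂_1 are all 1, so H_0 ≅ Z.
  H_1: rank ker ∂_1 − rank ∂_2 = (24 − 7) − 15 = 2, and the invariant factors of ∂_2 are all 1, so H_1 ≅ Z^2.
  H_2: rank ker ∂_2 − rank ∂_3 = (16 − 15) − 0 = 1, and there is no ∂_3, so H_2 ≅ Z.

As a check, the Euler characteristic is 8 − 24 + 16 = 0, which agrees with 1 − 2 + 1 = 0.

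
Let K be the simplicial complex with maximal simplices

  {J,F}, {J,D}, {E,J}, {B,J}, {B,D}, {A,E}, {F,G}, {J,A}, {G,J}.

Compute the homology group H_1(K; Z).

We work with the vertex ordering A < B < D < E < F < G < J. The simplices of K, each written with vertices in increasing order, are:

  0-simplices (7): A, B, D, E, F, G, J
  1-simplices (9): AE, AJ, BD, BJ, DJ, EJ, FG, FJ, GJ

so the chain groups are C_0 ≅ Z^7, C_1 ≅ Z^9.

Boundary ∂_1: C_1 → C_0 is given by ∂[p,q] = [q] − [p]. For instance
  ∂BD = D − B.
As a 7×9 matrix over Z this has rank 6, with invariant factors (1,1,1,1,1,1).

Reading off H_k = ker ∂_k / im ∂_{k+1}:

  H_1: rank ker ∂_1 − rank ∂_2 = (9 − 6) − 0 = 3, and there is no ∂_2, so H_1 ≅ Z^3.

H_1 = Z^3.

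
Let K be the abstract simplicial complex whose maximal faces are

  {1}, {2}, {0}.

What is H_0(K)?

H_0 ≅ Z^3.

Fix the vertex order 0 < 1 < 2 and write every simplex with vertices in increasing order. Then dim K = 0 and the simplices of K are:

  0-simplices (3): [0], [1], [2]

so the chain groups are C_0 ≅ Z^3.

Computing H_k = (kernel of ∂_k) / (image of ∂_{k+1}):

  H_0: rank C_0 − rank ∂_1 = 3 − 0 = 3, and there is no ∂_1, so H_0 ≅ Z^3.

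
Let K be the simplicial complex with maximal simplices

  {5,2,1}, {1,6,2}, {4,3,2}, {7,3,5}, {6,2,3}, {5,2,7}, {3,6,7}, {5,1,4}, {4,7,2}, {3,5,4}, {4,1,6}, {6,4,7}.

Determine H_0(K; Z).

H_0 = Z.

We work with the vertex ordering 1 < 2 < 3 < 4 < 5 < 6 < 7. The simplices of K, each written with vertices in increasing order, are:

  0-simplices (7): [1], [2], [3], [4], [5], [6], [7]
  1-simplices (18): [1,2], [1,4], [1,5], [1,6], [2,3], [2,4], [2,5], [2,6], [2,7], [3,4], [3,5], [3,6], [3,7], [4,5], [4,6], [4,7], [5,7], [6,7]
  2-simplices (12): [1,2,5], [1,2,6], [1,4,5], [1,4,6], [2,3,4], [2,3,6], [2,4,7], [2,5,7], [3,4,5], [3,5,7], [3,6,7], [4,6,7]

giving chain groups C_0 ≅ Z^7, C_1 ≅ Z^18, C_2 ≅ Z^12.

The boundary map ∂_1: C_1 → C_0 sends each edge [p,q] (with p < q) to q − p. For instance
  ∂[1,2] = [2] − [1].
The 7×18 boundary matrix has rank 6 and Smith normal form diag(1,1,1,1,1,1).

The boundary map ∂_2: C_2 → C_1 maps a triangle to the signed sum of its edges. For instance
  ∂[1,4,5] = [4,5] − [1,5] + [1,4],
  ∂[3,5,7] = [5,7] − [3,7] + [3,5].
The 18×12 boundary matrix has rank 12 and Smith normal form diag(1,1,1,1,1,1,1,1,1,1,1,2).

Now H_k = ker ∂_k / im ∂_{k+1}, so:

  H_0: rank C_0 − rank ∂_1 = 7 − 6 = 1, and the invariant factors of ∂_1 are all 1, so H_0 = Z.

(K is a triangulation of the real projective plane RP^2.)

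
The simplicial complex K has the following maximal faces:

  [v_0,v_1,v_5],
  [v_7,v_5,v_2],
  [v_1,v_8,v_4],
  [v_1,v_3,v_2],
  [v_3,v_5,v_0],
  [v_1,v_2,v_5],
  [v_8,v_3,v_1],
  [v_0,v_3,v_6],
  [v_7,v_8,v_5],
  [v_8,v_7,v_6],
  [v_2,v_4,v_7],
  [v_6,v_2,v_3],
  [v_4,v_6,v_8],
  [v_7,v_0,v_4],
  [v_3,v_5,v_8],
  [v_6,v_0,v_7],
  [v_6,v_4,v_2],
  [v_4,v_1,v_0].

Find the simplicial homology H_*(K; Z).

Take the total order v_0 < v_1 < v_2 < v_3 < v_4 < v_5 < v_6 < v_7 < v_8 on the vertex set. Then K (dimension 2) consists of the simplices:

  0-simplices (9): [v_0], [v_1], [v_2], [v_3], [v_4], [v_5], [v_6], [v_7], [v_8]
  1-simplices (27): (27 of them)
  2-simplices (18): (18 of them)

giving chain groups C_0 ≅ Z^9, C_1 ≅ Z^27, C_2 ≅ Z^18.

The boundary map ∂_1: C_1 → C_0 sends each edge [p,q] (with p < q) to q − p.
The resulting 9×27 matrix has rank 8, and its Smith normal form has invariant factors (1,1,1,1,1,1,1,1).

The boundary map ∂_2: C_2 → C_1 acts by ∂[p,q,r] = [q,r] − [p,r] + [p,q]. For instance
  ∂[v_0,v_3,v_6] = [v_3,v_6] − [v_0,v_6] + [v_0,v_3],
  ∂[v_0,v_4,v_7] = [v_4,v_7] − [v_0,v_7] + [v_0,v_4].
This gives a 27×18 integer matrix of rank 18; reducing to Smith normal form yields diagonal entries (1,1,1,1,1,1,1,1,1,1,1,1,1,1,1,1,1,2).

From H_k ≅ ker(∂_k) / im(∂_{k+1}) we obtain:

  H_0: rank C_0 − rank ∂_1 = 9 − 8 = 1, and the invariant factors of ∂_1 are all 1, so H_0 ≅ Z.
  H_1: rank ker ∂_1 − rank ∂_2 = (27 − 8) − 18 = 1, and ∂_2 has invariant factor 2 > 1, so H_1 ≅ Z × Z/2.
  H_2: rank ker ∂_2 − rank ∂_3 = (18 − 18) − 0 = 0, and there is no ∂_3, so H_2 ≅ 0.

H_0 = Z,  H_1 = Z × Z/2,  H_2 = 0.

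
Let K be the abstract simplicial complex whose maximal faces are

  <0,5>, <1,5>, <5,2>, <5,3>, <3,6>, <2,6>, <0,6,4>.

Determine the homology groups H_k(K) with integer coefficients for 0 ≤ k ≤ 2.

H_0 ≅ Z,  H_1 ≅ Z^2,  H_2 = 0.

Take the total order 0 < 1 < 2 < 3 < 4 < 5 < 6 on the vertex set. Then K (dimension 2) consists of the simplices:

  0-simplices (7): [0], [1], [2], [3], [4], [5], [6]
  1-simplices (9): [0,4], [0,5], [0,6], [1,5], [2,5], [2,6], [3,5], [3,6], [4,6]
  2-simplices (1): [0,4,6]

Hence C_0 ≅ Z^7, C_1 ≅ Z^9, C_2 ≅ Z^1.

The boundary map ∂_1: C_1 → C_0 maps an edge to its endpoints' difference, ∂[p,q] = q − p.
The resulting 7×9 matrix has rank 6, and its Smith normal form has invariant factors (1,1,1,1,1,1).

The boundary map ∂_2: C_2 → C_1 sends each 2-simplex [p,q,r] to [q,r] − [p,r] + [p,q]. For instance
  ∂[0,4,6] = [4,6] − [0,6] + [0,4].
This gives a 9×1 integer matrix of rank 1; reducing to Smith normal form yields diagonal entries (1).

From H_k ≅ ker(∂_k) / im(∂_{k+1}) we obtain:

  H_0: rank C_0 − rank ∂_1 = 7 − 6 = 1, and the invariant factors of ∂_1 are all 1, so H_0 ≅ Z.
  H_1: rank ker ∂_1 − rank ∂_2 = (9 − 6) − 1 = 2, and the invariant factors of ∂_2 are all 1, so H_1 ≅ Z^2.
  H_2: rank ker ∂_2 − rank ∂_3 = (1 − 1) − 0 = 0, and there is no ∂_3, so H_2 ≅ 0.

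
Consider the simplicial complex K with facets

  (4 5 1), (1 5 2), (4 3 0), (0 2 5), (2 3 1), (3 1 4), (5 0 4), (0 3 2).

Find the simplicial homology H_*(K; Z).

H_0 ≅ Z,  H_1 = 0,  H_2 ≅ Z.

Take the total order 0 < 1 < 2 < 3 < 4 < 5 on the vertex set. Then K (dimension 2) consists of the simplices:

  0-simplices (6): [0], [1], [2], [3], [4], [5]
  1-simplices (12): [0,2], [0,3], [0,4], [0,5], [1,2], [1,3], [1,4], [1,5], [2,3], [2,5], [3,4], [4,5]
  2-simplices (8): [0,2,3], [0,2,5], [0,3,4], [0,4,5], [1,2,3], [1,2,5], [1,3,4], [1,4,5]

Hence C_0 ≅ Z^6, C_1 ≅ Z^12, C_2 ≅ Z^8.

Boundary ∂_1: C_1 → C_0 maps an edge to its endpoints' difference, ∂[p,q] = q − p. For instance
  ∂[2,3] = [3] − [2].
As a 6×12 matrix over Z this has rank 5, with invariant factors (1,1,1,1,1).

The boundary map ∂_2: C_2 → C_1 maps a triangle to the signed sum of its edges. For instance
  ∂[0,2,3] = [2,3] − [0,3] + [0,2],
  ∂[1,2,3] = [2,3] − [1,3] + [1,2].
As a 12×8 matrix over Z this has rank 7, with invariant factors (1,1,1,1,1,1,1).

Computing H_k = (kernel of ∂_k) / (image of ∂_{k+1}):

  H_0: rank C_0 − rank ∂_1 = 6 − 5 = 1, and the invariant factors of ∂_1 are all 1, so H_0 = Z.
  H_1: rank ker ∂_1 − rank ∂_2 = (12 − 5) − 7 = 0, and the invariant factors of ∂_2 are all 1, so H_1 = 0.
  H_2: rank ker ∂_2 − rank ∂_3 = (8 − 7) − 0 = 1, and there is no ∂_3, so H_2 = Z.

As a check, the Euler characteristic is 6 − 12 + 8 = 2, which agrees with 1 − 0 + 1 = 2.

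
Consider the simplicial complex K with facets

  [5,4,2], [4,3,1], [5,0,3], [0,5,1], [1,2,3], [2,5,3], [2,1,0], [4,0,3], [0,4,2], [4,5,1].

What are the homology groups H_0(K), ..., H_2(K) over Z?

H_0 = Z,  H_1 = Z/2,  H_2 = 0.

Fix the vertex order 0 < 1 < 2 < 3 < 4 < 5 and write every simplex with vertices in increasing order. Then dim K = 2 and the simplices of K are:

  0-simplices (6): [0], [1], [2], [3], [4], [5]
  1-simplices (15): [0,1], [0,2], [0,3], [0,4], [0,5], [1,2], [1,3], [1,4], [1,5], [2,3], [2,4], [2,5], [3,4], [3,5], [4,5]
  2-simplices (10): [0,1,2], [0,1,5], [0,2,4], [0,3,4], [0,3,5], [1,2,3], [1,3,4], [1,4,5], [2,3,5], [2,4,5]

Hence C_0 ≅ Z^6, C_1 ≅ Z^15, C_2 ≅ Z^10.

Boundary ∂_1: C_1 → C_0 is given by ∂[p,q] = [q] − [p].
This gives a 6×15 integer matrix of rank 5; reducing to Smith normal form yields diagonal entries (1,1,1,1,1).

The boundary map ∂_2: C_2 → C_1 sends each 2-simplex [p,q,r] to [q,r] − [p,r] + [p,q]. For instance
  ∂[0,3,4] = [3,4] − [0,4] + [0,3],
  ∂[0,3,5] = [3,5] − [0,5] + [0,3].
As a 15×10 matrix over Z this has rank 10, with invariant factors (1,1,1,1,1,1,1,1,1,2).

From H_k ≅ ker(∂_k) / im(∂_{k+1}) we obtain:

  H_0: rank C_0 − rank ∂_1 = 6 − 5 = 1, and the invariant factors of ∂_1 are all 1, so H_0 = Z.
  H_1: rank ker ∂_1 − rank ∂_2 = (15 − 5) − 10 = 0, and ∂_2 has invariant factor 2 > 1, so H_1 = Z/2.
  H_2: rank ker ∂_2 − rank ∂_3 = (10 − 10) − 0 = 0, and there is no ∂_3, so H_2 = 0.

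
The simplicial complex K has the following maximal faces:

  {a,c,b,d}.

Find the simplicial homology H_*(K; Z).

H_0 ≅ Z,  H_1 = 0,  H_2 = 0,  H_3 = 0.

Take the total order a < b < c < d on the vertex set. Then K (dimension 3) consists of the simplices:

  0-simplices (4): a, b, c, d
  1-simplices (6): ab, ac, ad, bc, bd, cd
  2-simplices (4): abc, abd, acd, bcd
  3-simplices (1): abcd

so the chain groups are C_0 ≅ Z^4, C_1 ≅ Z^6, C_2 ≅ Z^4, C_3 ≅ Z^1.

Boundary ∂_1: C_1 → C_0 is given by ∂[p,q] = [q] − [p].
The resulting 4×6 matrix has rank 3, and its Smith normal form has invariant factors (1,1,1).

Boundary ∂_2: C_2 → C_1 acts by ∂[p,q,r] = [q,r] − [p,r] + [p,q]. For instance
  ∂abc = bc − ac + ab,
  ∂bcd = cd − bd + bc.
The resulting 6×4 matrix has rank 3, and its Smith normal form has invariant factors (1,1,1).

∂_3: C_3 → C_2 sends each 3-simplex σ to the alternating sum Σ_i (−1)^i (σ with its i-th vertex removed). For instance
  ∂abcd = bcd − acd + abd − abc.
This gives a 4×1 integer matrix of rank 1; reducing to Smith normal form yields diagonal entries (1).

Reading off H_k = ker ∂_k / im ∂_{k+1}:

  H_0: rank C_0 − rank ∂_1 = 4 − 3 = 1, and the invariant factors of ∂_1 are all 1, so H_0 = Z.
  H_1: rank ker ∂_1 − rank ∂_2 = (6 − 3) − 3 = 0, and the invariant factors of ∂_2 are all 1, so H_1 = 0.
  H_2: rank ker ∂_2 − rank ∂_3 = (4 − 3) − 1 = 0, and the invariant factors of ∂_3 are all 1, so H_2 = 0.
  H_3: rank ker ∂_3 − rank ∂_4 = (1 − 1) − 0 = 0, and there is no ∂_4, so H_3 = 0.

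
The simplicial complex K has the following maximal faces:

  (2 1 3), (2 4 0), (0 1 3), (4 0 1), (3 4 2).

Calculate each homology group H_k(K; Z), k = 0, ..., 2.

Take the total order 0 < 1 < 2 < 3 < 4 on the vertex set. Then K (dimension 2) consists of the simplices:

  0-simplices (5): [0], [1], [2], [3], [4]
  1-simplices (10): [0,1], [0,2], [0,3], [0,4], [1,2], [1,3], [1,4], [2,3], [2,4], [3,4]
  2-simplices (5): [0,1,3], [0,1,4], [0,2,4], [1,2,3], [2,3,4]

Hence C_0 ≅ Z^5, C_1 ≅ Z^10, C_2 ≅ Z^5.

Boundary ∂_1: C_1 → C_0 maps an edge to its endpoints' difference, ∂[p,q] = q − p. For instance
  ∂[0,3] = [3] − [0].
The resulting 5×10 matrix has rank 4, and its Smith normal form has invariant factors (1,1,1,1).

Boundary ∂_2: C_2 → C_1 sends each 2-simplex [p,q,r] to [q,r] − [p,r] + [p,q]. For instance
  ∂[0,1,4] = [1,4] − [0,4] + [0,1],
  ∂[1,2,3] = [2,3] − [1,3] + [1,2].
This gives a 10×5 integer matrix of rank 5; reducing to Smith normal form yields diagonal entries (1,1,1,1,1).

From H_k ≅ ker(∂_k) / im(∂_{k+1}) we obtain:

  H_0: rank C_0 − rank ∂_1 = 5 − 4 = 1, and the invariant factors of ∂_1 are all 1, so H_0 = Z.
  H_1: rank ker ∂_1 − rank ∂_2 = (10 − 4) − 5 = 1, and the invariant factors of ∂_2 are all 1, so H_1 = Z.
  H_2: rank ker ∂_2 − rank ∂_3 = (5 − 5) − 0 = 0, and there is no ∂_3, so H_2 = 0.

H_0 ≅ Z,  H_1 ≅ Z,  H_2 = 0.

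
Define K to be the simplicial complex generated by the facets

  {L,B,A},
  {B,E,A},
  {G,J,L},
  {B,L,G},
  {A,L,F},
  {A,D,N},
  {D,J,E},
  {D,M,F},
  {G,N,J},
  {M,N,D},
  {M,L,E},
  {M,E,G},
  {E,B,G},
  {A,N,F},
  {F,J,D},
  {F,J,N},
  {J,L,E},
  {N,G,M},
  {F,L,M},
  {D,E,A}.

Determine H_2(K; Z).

H_2 = 0.

We work with the vertex ordering A < B < D < E < F < G < J < L < M < N. The simplices of K, each written with vertices in increasing order, are:

  0-simplices (10): A, B, D, E, F, G, J, L, M, N
  1-simplices (30): AB, AD, AE, AF, AL, AN, BE, BG, BL, DE, DF, DJ, DM, DN, EG, EJ, EL, EM, FJ, FL, FM, FN, GJ, GL, GM, GN, JL, JN, LM, MN
  2-simplices (20): ABE, ABL, ADE, ADN, AFL, AFN, BEG, BGL, DEJ, DFJ, DFM, DMN, EGM, EJL, ELM, FJN, FLM, GJL, GJN, GMN

Hence C_0 ≅ Z^10, C_1 ≅ Z^30, C_2 ≅ Z^20.

The boundary map ∂_1: C_1 → C_0 maps an edge to its endpoints' difference, ∂[p,q] = q − p. For instance
  ∂EJ = J − E.
As a 10×30 matrix over Z this has rank 9, with invariant factors (1,1,1,1,1,1,1,1,1).

The boundary map ∂_2: C_2 → C_1 maps a triangle to the signed sum of its edges. For instance
  ∂ABE = BE − AE + AB,
  ∂EGM = GM − EM + EG.
The 30×20 boundary matrix has rank 20 and Smith normal form diag(1,1,1,1,1,1,1,1,1,1,1,1,1,1,1,1,1,1,1,2).

Reading off H_k = ker ∂_k / im ∂_{k+1}:

  H_2: rank ker ∂_2 − rank ∂_3 = (20 − 20) − 0 = 0, and there is no ∂_3, so H_2 = 0.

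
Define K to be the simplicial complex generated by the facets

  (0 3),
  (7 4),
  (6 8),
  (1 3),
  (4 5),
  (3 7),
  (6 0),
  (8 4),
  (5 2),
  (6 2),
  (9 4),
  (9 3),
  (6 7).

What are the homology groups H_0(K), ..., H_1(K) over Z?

Fix the vertex order 0 < 1 < 2 < 3 < 4 < 5 < 6 < 7 < 8 < 9 and write every simplex with vertices in increasing order. Then dim K = 1 and the simplices of K are:

  0-simplices (10): [0], [1], [2], [3], [4], [5], [6], [7], [8], [9]
  1-simplices (13): [0,3], [0,6], [1,3], [2,5], [2,6], [3,7], [3,9], [4,5], [4,7], [4,8], [4,9], [6,7], [6,8]

giving chain groups C_0 ≅ Z^10, C_1 ≅ Z^13.

The boundary map ∂_1: C_1 → C_0 is given by ∂[p,q] = [q] − [p]. For instance
  ∂[6,8] = [8] − [6].
The resulting 10×13 matrix has rank 9, and its Smith normal form has invariant factors (1,1,1,1,1,1,1,1,1).

From H_k ≅ ker(∂_k) / im(∂_{k+1}) we obtain:

  H_0: rank C_0 − rank ∂_1 = 10 − 9 = 1, and the invariant factors of ∂_1 are all 1, so H_0 = Z.
  H_1: rank ker ∂_1 − rank ∂_2 = (13 − 9) − 0 = 4, and there is no ∂_2, so H_1 = Z^4.

H_0 = Z,  H_1 = Z^4.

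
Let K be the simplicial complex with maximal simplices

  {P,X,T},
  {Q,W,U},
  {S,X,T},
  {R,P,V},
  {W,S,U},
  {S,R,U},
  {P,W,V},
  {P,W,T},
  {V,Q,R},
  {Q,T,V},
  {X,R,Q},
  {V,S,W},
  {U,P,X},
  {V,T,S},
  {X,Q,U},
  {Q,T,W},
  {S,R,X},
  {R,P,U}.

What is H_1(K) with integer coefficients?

H_1 ≅ Z ⊕ Z/2.

Fix the vertex order P < Q < R < S < T < U < V < W < X and write every simplex with vertices in increasing order. Then dim K = 2 and the simplices of K are:

  0-simplices (9): P, Q, R, S, T, U, V, W, X
  1-simplices (27): PR, PT, PU, PV, PW, PX, QR, QT, QU, QV, QW, QX, RS, RU, RV, RX, ST, SU, SV, SW, SX, TV, TW, TX, UW, UX, VW
  2-simplices (18): PRU, PRV, PTW, PTX, PUX, PVW, QRV, QRX, QTV, QTW, QUW, QUX, RSU, RSX, STV, STX, SUW, SVW

Hence C_0 ≅ Z^9, C_1 ≅ Z^27, C_2 ≅ Z^18.

Boundary ∂_1: C_1 → C_0 is given by ∂[p,q] = [q] − [p]. For instance
  ∂TX = X − T.
The 9×27 boundary matrix has rank 8 and Smith normal form diag(1,1,1,1,1,1,1,1).

∂_2: C_2 → C_1 acts by ∂[p,q,r] = [q,r] − [p,r] + [p,q]. For instance
  ∂STV = TV − SV + ST,
  ∂QTW = TW − QW + QT.
As a 27×18 matrix over Z this has rank 18, with invariant factors (1,1,1,1,1,1,1,1,1,1,1,1,1,1,1,1,1,2).

Now H_k = ker ∂_k / im ∂_{k+1}, so:

  H_1: rank ker ∂_1 − rank ∂_2 = (27 − 8) − 18 = 1, and ∂_2 has invariant factor 2 > 1, so H_1 = Z ⊕ Z/2.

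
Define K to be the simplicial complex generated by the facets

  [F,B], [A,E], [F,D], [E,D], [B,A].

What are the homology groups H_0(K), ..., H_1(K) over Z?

Order the vertices as A < B < D < E < F. Listing each simplex with vertices in this order, K has dimension 1 with simplices:

  0-simplices (5): A, B, D, E, F
  1-simplices (5): AB, AE, BF, DE, DF

so the chain groups are C_0 ≅ Z^5, C_1 ≅ Z^5.

∂_1: C_1 → C_0 is given by ∂[p,q] = [q] − [p]. For instance
  ∂DE = E − D.
The 5×5 boundary matrix has rank 4 and Smith normal form diag(1,1,1,1).

From H_k ≅ ker(∂_k) / im(∂_{k+1}) we obtain:

  H_0: rank C_0 − rank ∂_1 = 5 − 4 = 1, and the invariant factors of ∂_1 are all 1, so H_0 ≅ Z.
  H_1: rank ker ∂_1 − rank ∂_2 = (5 − 4) − 0 = 1, and there is no ∂_2, so H_1 ≅ Z.

As a check, the Euler characteristic is 5 − 5 = 0, which agrees with 1 − 1 = 0.
(K is a triangulation of the circle S^1.)

H_0 = Z,  H_1 = Z.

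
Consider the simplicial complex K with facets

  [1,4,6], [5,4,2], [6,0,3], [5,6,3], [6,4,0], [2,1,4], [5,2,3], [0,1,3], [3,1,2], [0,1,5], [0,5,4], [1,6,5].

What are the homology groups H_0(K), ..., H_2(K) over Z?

H_0 = Z,  H_1 = Z/2,  H_2 = 0.

We work with the vertex ordering 0 < 1 < 2 < 3 < 4 < 5 < 6. The simplices of K, each written with vertices in increasing order, are:

  0-simplices (7): [0], [1], [2], [3], [4], [5], [6]
  1-simplices (18): [0,1], [0,3], [0,4], [0,5], [0,6], [1,2], [1,3], [1,4], [1,5], [1,6], [2,3], [2,4], [2,5], [3,5], [3,6], [4,5], [4,6], [5,6]
  2-simplices (12): [0,1,3], [0,1,5], [0,3,6], [0,4,5], [0,4,6], [1,2,3], [1,2,4], [1,4,6], [1,5,6], [2,3,5], [2,4,5], [3,5,6]

so the chain groups are C_0 ≅ Z^7, C_1 ≅ Z^18, C_2 ≅ Z^12.

∂_1: C_1 → C_0 maps an edge to its endpoints' difference, ∂[p,q] = q − p. For instance
  ∂[2,4] = [4] − [2].
The resulting 7×18 matrix has rank 6, and its Smith normal form has invariant factors (1,1,1,1,1,1).

∂_2: C_2 → C_1 maps a triangle to the signed sum of its edges. For instance
  ∂[0,1,3] = [1,3] − [0,3] + [0,1],
  ∂[0,1,5] = [1,5] − [0,5] + [0,1].
The 18×12 boundary matrix has rank 12 and Smith normal form diag(1,1,1,1,1,1,1,1,1,1,1,2).

Now H_k = ker ∂_k / im ∂_{k+1}, so:

  H_0: rank C_0 − rank ∂_1 = 7 − 6 = 1, and the invariant factors of ∂_1 are all 1, so H_0 = Z.
  H_1: rank ker ∂_1 − rank ∂_2 = (18 − 6) − 12 = 0, and ∂_2 has invariant factor 2 > 1, so H_1 = Z/2.
  H_2: rank ker ∂_2 − rank ∂_3 = (12 − 12) − 0 = 0, and there is no ∂_3, so H_2 = 0.

(K is a triangulation of the real projective plane RP^2.)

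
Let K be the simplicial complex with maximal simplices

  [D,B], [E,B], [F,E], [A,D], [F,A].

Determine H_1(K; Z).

We work with the vertex ordering A < B < D < E < F. The simplices of K, each written with vertices in increasing order, are:

  0-simplices (5): A, B, D, E, F
  1-simplices (5): AD, AF, BD, BE, EF

so the chain groups are C_0 ≅ Z^5, C_1 ≅ Z^5.

∂_1: C_1 → C_0 is given by ∂[p,q] = [q] − [p]. For instance
  ∂AF = F − A.
As a 5×5 matrix over Z this has rank 4, with invariant factors (1,1,1,1).

Computing H_k = (kernel of ∂_k) / (image of ∂_{k+1}):

  H_1: rank ker ∂_1 − rank ∂_2 = (5 − 4) − 0 = 1, and there is no ∂_2, so H_1 = Z.

(K is a triangulation of the circle S^1.)

H_1 = Z.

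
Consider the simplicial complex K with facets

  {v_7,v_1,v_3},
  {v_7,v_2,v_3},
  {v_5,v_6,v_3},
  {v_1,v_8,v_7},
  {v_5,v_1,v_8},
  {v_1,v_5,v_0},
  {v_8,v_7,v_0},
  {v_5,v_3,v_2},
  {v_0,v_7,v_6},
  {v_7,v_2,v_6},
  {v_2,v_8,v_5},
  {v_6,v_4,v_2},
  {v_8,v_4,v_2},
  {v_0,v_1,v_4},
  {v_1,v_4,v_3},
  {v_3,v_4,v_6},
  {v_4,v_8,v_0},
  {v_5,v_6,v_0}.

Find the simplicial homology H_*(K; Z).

Take the total order v_0 < v_1 < v_2 < v_3 < v_4 < v_5 < v_6 < v_7 < v_8 on the vertex set. Then K (dimension 2) consists of the simplices:

  0-simplices (9): [v_0], [v_1], [v_2], [v_3], [v_4], [v_5], [v_6], [v_7], [v_8]
  1-simplices (27): (27 of them)
  2-simplices (18): (18 of them)

so the chain groups are C_0 ≅ Z^9, C_1 ≅ Z^27, C_2 ≅ Z^18.

∂_1: C_1 → C_0 sends each edge [p,q] (with p < q) to q − p. For instance
  ∂[v_2,v_8] = [v_8] − [v_2].
As a 9×27 matrix over Z this has rank 8, with invariant factors (1,1,1,1,1,1,1,1).

∂_2: C_2 → C_1 acts by ∂[p,q,r] = [q,r] − [p,r] + [p,q]. For instance
  ∂[v_1,v_5,v_8] = [v_5,v_8] − [v_1,v_8] + [v_1,v_5],
  ∂[v_3,v_4,v_6] = [v_4,v_6] − [v_3,v_6] + [v_3,v_4].
This gives a 27×18 integer matrix of rank 18; reducing to Smith normal form yields diagonal entries (1,1,1,1,1,1,1,1,1,1,1,1,1,1,1,1,1,2).

Computing H_k = (kernel of ∂_k) / (image of ∂_{k+1}):

  H_0: rank C_0 − rank ∂_1 = 9 − 8 = 1, and the invariant factors of ∂_1 are all 1, so H_0 ≅ Z.
  H_1: rank ker ∂_1 − rank ∂_2 = (27 − 8) − 18 = 1, and ∂_2 has invariant factor 2 > 1, so H_1 ≅ Z ⊕ Z_2.
  H_2: rank ker ∂_2 − rank ∂_3 = (18 − 18) − 0 = 0, and there is no ∂_3, so H_2 ≅ 0.

As a check, the Euler characteristic is 9 − 27 + 18 = 0, which agrees with 1 − 1 + 0 = 0.

H_0 = Z,  H_1 = Z ⊕ Z_2,  H_2 = 0.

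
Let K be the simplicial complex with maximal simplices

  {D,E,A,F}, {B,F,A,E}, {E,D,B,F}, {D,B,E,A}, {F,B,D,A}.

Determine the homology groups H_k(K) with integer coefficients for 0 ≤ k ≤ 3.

H_0 ≅ Z,  H_1 = 0,  H_2 = 0,  H_3 ≅ Z.

We work with the vertex ordering A < B < D < E < F. The simplices of K, each written with vertices in increasing order, are:

  0-simplices (5): A, B, D, E, F
  1-simplices (10): AB, AD, AE, AF, BD, BE, BF, DE, DF, EF
  2-simplices (10): ABD, ABE, ABF, ADE, ADF, AEF, BDE, BDF, BEF, DEF
  3-simplices (5): ABDE, ABDF, ABEF, ADEF, BDEF

giving chain groups C_0 ≅ Z^5, C_1 ≅ Z^10, C_2 ≅ Z^10, C_3 ≅ Z^5.

The boundary map ∂_1: C_1 → C_0 sends each edge [p,q] (with p < q) to q − p. For instance
  ∂AD = D − A.
As a 5×10 matrix over Z this has rank 4, with invariant factors (1,1,1,1).

∂_2: C_2 → C_1 sends each 2-simplex [p,q,r] to [q,r] − [p,r] + [p,q]. For instance
  ∂ABD = BD − AD + AB,
  ∂ADF = DF − AF + AD.
As a 10×10 matrix over Z this has rank 6, with invariant factors (1,1,1,1,1,1).

Boundary ∂_3: C_3 → C_2 sends each 3-simplex σ to the alternating sum Σ_i (−1)^i (σ with its i-th vertex removed). For instance
  ∂ADEF = DEF − AEF + ADF − ADE,
  ∂BDEF = DEF − BEF + BDF − BDE.
The resulting 10×5 matrix has rank 4, and its Smith normal form has invariant factors (1,1,1,1).

Now H_k = ker ∂_k / im ∂_{k+1}, so:

  H_0: rank C_0 − rank ∂_1 = 5 − 4 = 1, and the invariant factors of ∂_1 are all 1, so H_0 ≅ Z.
  H_1: rank ker ∂_1 − rank ∂_2 = (10 − 4) − 6 = 0, and the invariant factors of ∂_2 are all 1, so H_1 ≅ 0.
  H_2: rank ker ∂_2 − rank ∂_3 = (10 − 6) − 4 = 0, and the invariant factors of ∂_3 are all 1, so H_2 ≅ 0.
  H_3: rank ker ∂_3 − rank ∂_4 = (5 − 4) − 0 = 1, and there is no ∂_4, so H_3 ≅ Z.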